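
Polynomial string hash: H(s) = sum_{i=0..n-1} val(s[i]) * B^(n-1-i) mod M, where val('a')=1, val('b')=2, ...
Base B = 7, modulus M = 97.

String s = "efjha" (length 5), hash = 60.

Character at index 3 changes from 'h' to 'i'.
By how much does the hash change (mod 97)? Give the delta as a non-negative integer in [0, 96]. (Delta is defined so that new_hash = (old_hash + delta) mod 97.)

Answer: 7

Derivation:
Delta formula: (val(new) - val(old)) * B^(n-1-k) mod M
  val('i') - val('h') = 9 - 8 = 1
  B^(n-1-k) = 7^1 mod 97 = 7
  Delta = 1 * 7 mod 97 = 7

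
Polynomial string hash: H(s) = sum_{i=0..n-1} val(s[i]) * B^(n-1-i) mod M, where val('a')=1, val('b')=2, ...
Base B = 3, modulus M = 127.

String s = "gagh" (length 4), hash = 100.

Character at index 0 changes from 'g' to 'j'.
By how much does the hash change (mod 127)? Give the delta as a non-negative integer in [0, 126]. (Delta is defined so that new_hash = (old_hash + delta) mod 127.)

Answer: 81

Derivation:
Delta formula: (val(new) - val(old)) * B^(n-1-k) mod M
  val('j') - val('g') = 10 - 7 = 3
  B^(n-1-k) = 3^3 mod 127 = 27
  Delta = 3 * 27 mod 127 = 81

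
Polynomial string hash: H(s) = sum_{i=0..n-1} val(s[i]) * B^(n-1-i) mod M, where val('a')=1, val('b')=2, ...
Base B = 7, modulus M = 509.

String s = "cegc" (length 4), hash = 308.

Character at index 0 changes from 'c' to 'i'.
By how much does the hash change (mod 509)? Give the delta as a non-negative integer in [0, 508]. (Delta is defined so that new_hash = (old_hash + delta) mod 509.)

Answer: 22

Derivation:
Delta formula: (val(new) - val(old)) * B^(n-1-k) mod M
  val('i') - val('c') = 9 - 3 = 6
  B^(n-1-k) = 7^3 mod 509 = 343
  Delta = 6 * 343 mod 509 = 22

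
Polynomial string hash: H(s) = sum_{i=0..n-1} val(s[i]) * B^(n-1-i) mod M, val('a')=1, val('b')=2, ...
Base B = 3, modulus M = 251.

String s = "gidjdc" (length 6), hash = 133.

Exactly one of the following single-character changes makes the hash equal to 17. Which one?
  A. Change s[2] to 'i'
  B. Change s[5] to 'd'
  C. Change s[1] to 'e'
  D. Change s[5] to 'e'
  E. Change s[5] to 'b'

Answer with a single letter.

Answer: A

Derivation:
Option A: s[2]='d'->'i', delta=(9-4)*3^3 mod 251 = 135, hash=133+135 mod 251 = 17 <-- target
Option B: s[5]='c'->'d', delta=(4-3)*3^0 mod 251 = 1, hash=133+1 mod 251 = 134
Option C: s[1]='i'->'e', delta=(5-9)*3^4 mod 251 = 178, hash=133+178 mod 251 = 60
Option D: s[5]='c'->'e', delta=(5-3)*3^0 mod 251 = 2, hash=133+2 mod 251 = 135
Option E: s[5]='c'->'b', delta=(2-3)*3^0 mod 251 = 250, hash=133+250 mod 251 = 132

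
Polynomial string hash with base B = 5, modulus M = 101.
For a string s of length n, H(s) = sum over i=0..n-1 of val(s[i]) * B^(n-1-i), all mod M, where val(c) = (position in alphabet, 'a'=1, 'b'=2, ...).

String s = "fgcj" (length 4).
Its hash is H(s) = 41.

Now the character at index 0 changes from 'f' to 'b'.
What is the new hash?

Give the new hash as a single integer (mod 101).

val('f') = 6, val('b') = 2
Position k = 0, exponent = n-1-k = 3
B^3 mod M = 5^3 mod 101 = 24
Delta = (2 - 6) * 24 mod 101 = 5
New hash = (41 + 5) mod 101 = 46

Answer: 46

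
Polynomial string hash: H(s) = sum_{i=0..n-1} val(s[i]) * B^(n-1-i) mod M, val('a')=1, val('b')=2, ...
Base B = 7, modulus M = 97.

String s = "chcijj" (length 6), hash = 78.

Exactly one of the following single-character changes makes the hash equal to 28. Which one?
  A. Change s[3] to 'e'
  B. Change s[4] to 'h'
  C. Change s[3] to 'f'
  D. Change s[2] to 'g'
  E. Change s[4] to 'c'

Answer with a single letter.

Option A: s[3]='i'->'e', delta=(5-9)*7^2 mod 97 = 95, hash=78+95 mod 97 = 76
Option B: s[4]='j'->'h', delta=(8-10)*7^1 mod 97 = 83, hash=78+83 mod 97 = 64
Option C: s[3]='i'->'f', delta=(6-9)*7^2 mod 97 = 47, hash=78+47 mod 97 = 28 <-- target
Option D: s[2]='c'->'g', delta=(7-3)*7^3 mod 97 = 14, hash=78+14 mod 97 = 92
Option E: s[4]='j'->'c', delta=(3-10)*7^1 mod 97 = 48, hash=78+48 mod 97 = 29

Answer: C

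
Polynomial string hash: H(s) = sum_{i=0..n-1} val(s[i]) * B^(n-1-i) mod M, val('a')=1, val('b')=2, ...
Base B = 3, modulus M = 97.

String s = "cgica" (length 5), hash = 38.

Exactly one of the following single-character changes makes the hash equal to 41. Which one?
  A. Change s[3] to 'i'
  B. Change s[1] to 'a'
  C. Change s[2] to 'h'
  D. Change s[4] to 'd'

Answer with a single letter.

Answer: D

Derivation:
Option A: s[3]='c'->'i', delta=(9-3)*3^1 mod 97 = 18, hash=38+18 mod 97 = 56
Option B: s[1]='g'->'a', delta=(1-7)*3^3 mod 97 = 32, hash=38+32 mod 97 = 70
Option C: s[2]='i'->'h', delta=(8-9)*3^2 mod 97 = 88, hash=38+88 mod 97 = 29
Option D: s[4]='a'->'d', delta=(4-1)*3^0 mod 97 = 3, hash=38+3 mod 97 = 41 <-- target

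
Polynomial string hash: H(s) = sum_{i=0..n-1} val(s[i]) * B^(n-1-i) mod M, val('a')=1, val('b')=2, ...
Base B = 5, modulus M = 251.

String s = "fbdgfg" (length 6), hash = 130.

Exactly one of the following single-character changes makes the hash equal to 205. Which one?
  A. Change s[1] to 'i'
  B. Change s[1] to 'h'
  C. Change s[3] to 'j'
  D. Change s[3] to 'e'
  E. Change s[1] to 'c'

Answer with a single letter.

Option A: s[1]='b'->'i', delta=(9-2)*5^4 mod 251 = 108, hash=130+108 mod 251 = 238
Option B: s[1]='b'->'h', delta=(8-2)*5^4 mod 251 = 236, hash=130+236 mod 251 = 115
Option C: s[3]='g'->'j', delta=(10-7)*5^2 mod 251 = 75, hash=130+75 mod 251 = 205 <-- target
Option D: s[3]='g'->'e', delta=(5-7)*5^2 mod 251 = 201, hash=130+201 mod 251 = 80
Option E: s[1]='b'->'c', delta=(3-2)*5^4 mod 251 = 123, hash=130+123 mod 251 = 2

Answer: C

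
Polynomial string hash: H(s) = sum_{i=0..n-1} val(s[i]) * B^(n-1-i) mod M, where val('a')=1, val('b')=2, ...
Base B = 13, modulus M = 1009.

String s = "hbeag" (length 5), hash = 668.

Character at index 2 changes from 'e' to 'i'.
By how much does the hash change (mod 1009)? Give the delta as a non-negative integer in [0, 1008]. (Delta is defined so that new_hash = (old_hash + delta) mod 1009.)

Answer: 676

Derivation:
Delta formula: (val(new) - val(old)) * B^(n-1-k) mod M
  val('i') - val('e') = 9 - 5 = 4
  B^(n-1-k) = 13^2 mod 1009 = 169
  Delta = 4 * 169 mod 1009 = 676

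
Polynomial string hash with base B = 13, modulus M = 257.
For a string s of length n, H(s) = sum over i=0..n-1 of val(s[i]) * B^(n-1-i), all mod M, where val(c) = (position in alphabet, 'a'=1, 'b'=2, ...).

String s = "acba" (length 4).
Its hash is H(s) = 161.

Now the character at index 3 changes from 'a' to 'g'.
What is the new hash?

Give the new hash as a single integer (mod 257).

Answer: 167

Derivation:
val('a') = 1, val('g') = 7
Position k = 3, exponent = n-1-k = 0
B^0 mod M = 13^0 mod 257 = 1
Delta = (7 - 1) * 1 mod 257 = 6
New hash = (161 + 6) mod 257 = 167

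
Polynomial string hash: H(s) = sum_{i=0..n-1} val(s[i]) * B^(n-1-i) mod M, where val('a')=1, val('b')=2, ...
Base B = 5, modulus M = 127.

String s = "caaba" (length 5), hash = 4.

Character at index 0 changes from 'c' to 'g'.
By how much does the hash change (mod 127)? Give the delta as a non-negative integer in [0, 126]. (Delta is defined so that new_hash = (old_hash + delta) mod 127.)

Delta formula: (val(new) - val(old)) * B^(n-1-k) mod M
  val('g') - val('c') = 7 - 3 = 4
  B^(n-1-k) = 5^4 mod 127 = 117
  Delta = 4 * 117 mod 127 = 87

Answer: 87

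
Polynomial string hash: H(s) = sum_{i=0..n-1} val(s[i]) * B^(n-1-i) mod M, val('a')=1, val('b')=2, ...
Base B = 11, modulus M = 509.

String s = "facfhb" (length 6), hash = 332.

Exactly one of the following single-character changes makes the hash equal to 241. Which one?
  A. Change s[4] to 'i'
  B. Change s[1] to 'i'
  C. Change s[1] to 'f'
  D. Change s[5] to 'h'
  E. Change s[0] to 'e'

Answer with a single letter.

Option A: s[4]='h'->'i', delta=(9-8)*11^1 mod 509 = 11, hash=332+11 mod 509 = 343
Option B: s[1]='a'->'i', delta=(9-1)*11^4 mod 509 = 58, hash=332+58 mod 509 = 390
Option C: s[1]='a'->'f', delta=(6-1)*11^4 mod 509 = 418, hash=332+418 mod 509 = 241 <-- target
Option D: s[5]='b'->'h', delta=(8-2)*11^0 mod 509 = 6, hash=332+6 mod 509 = 338
Option E: s[0]='f'->'e', delta=(5-6)*11^5 mod 509 = 302, hash=332+302 mod 509 = 125

Answer: C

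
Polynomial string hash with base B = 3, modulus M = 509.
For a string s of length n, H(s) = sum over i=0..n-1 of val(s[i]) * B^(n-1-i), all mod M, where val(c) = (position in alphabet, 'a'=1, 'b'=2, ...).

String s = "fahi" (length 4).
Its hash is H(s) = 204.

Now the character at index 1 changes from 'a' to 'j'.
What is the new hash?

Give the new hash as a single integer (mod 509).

Answer: 285

Derivation:
val('a') = 1, val('j') = 10
Position k = 1, exponent = n-1-k = 2
B^2 mod M = 3^2 mod 509 = 9
Delta = (10 - 1) * 9 mod 509 = 81
New hash = (204 + 81) mod 509 = 285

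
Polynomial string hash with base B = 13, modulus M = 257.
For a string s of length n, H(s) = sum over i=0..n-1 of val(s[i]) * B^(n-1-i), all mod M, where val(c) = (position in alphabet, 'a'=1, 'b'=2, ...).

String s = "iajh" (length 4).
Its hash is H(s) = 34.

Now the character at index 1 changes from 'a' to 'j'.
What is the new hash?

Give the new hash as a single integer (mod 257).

Answer: 13

Derivation:
val('a') = 1, val('j') = 10
Position k = 1, exponent = n-1-k = 2
B^2 mod M = 13^2 mod 257 = 169
Delta = (10 - 1) * 169 mod 257 = 236
New hash = (34 + 236) mod 257 = 13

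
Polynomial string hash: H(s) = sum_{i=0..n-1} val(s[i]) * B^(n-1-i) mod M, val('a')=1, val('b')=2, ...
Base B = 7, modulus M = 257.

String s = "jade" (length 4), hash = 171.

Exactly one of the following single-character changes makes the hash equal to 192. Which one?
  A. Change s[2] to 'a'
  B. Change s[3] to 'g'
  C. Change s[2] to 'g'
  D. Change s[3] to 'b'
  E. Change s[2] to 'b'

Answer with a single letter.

Option A: s[2]='d'->'a', delta=(1-4)*7^1 mod 257 = 236, hash=171+236 mod 257 = 150
Option B: s[3]='e'->'g', delta=(7-5)*7^0 mod 257 = 2, hash=171+2 mod 257 = 173
Option C: s[2]='d'->'g', delta=(7-4)*7^1 mod 257 = 21, hash=171+21 mod 257 = 192 <-- target
Option D: s[3]='e'->'b', delta=(2-5)*7^0 mod 257 = 254, hash=171+254 mod 257 = 168
Option E: s[2]='d'->'b', delta=(2-4)*7^1 mod 257 = 243, hash=171+243 mod 257 = 157

Answer: C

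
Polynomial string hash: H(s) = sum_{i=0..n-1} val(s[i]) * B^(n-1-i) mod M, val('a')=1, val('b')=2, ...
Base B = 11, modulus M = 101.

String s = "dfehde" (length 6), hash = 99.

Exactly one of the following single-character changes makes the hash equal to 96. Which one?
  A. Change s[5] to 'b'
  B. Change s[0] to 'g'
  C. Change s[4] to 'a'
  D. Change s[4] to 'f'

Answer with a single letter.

Answer: A

Derivation:
Option A: s[5]='e'->'b', delta=(2-5)*11^0 mod 101 = 98, hash=99+98 mod 101 = 96 <-- target
Option B: s[0]='d'->'g', delta=(7-4)*11^5 mod 101 = 70, hash=99+70 mod 101 = 68
Option C: s[4]='d'->'a', delta=(1-4)*11^1 mod 101 = 68, hash=99+68 mod 101 = 66
Option D: s[4]='d'->'f', delta=(6-4)*11^1 mod 101 = 22, hash=99+22 mod 101 = 20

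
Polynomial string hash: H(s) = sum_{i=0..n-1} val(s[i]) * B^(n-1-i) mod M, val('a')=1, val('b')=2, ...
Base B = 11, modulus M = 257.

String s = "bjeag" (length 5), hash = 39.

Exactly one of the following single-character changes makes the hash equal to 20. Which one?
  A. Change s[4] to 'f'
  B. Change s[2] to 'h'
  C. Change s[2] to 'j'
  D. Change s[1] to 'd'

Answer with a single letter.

Option A: s[4]='g'->'f', delta=(6-7)*11^0 mod 257 = 256, hash=39+256 mod 257 = 38
Option B: s[2]='e'->'h', delta=(8-5)*11^2 mod 257 = 106, hash=39+106 mod 257 = 145
Option C: s[2]='e'->'j', delta=(10-5)*11^2 mod 257 = 91, hash=39+91 mod 257 = 130
Option D: s[1]='j'->'d', delta=(4-10)*11^3 mod 257 = 238, hash=39+238 mod 257 = 20 <-- target

Answer: D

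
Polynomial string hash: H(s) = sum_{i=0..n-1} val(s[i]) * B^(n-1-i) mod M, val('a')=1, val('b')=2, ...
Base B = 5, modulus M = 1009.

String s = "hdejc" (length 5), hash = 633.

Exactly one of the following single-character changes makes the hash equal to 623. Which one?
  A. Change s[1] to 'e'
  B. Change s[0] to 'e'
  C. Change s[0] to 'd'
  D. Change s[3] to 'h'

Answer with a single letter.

Answer: D

Derivation:
Option A: s[1]='d'->'e', delta=(5-4)*5^3 mod 1009 = 125, hash=633+125 mod 1009 = 758
Option B: s[0]='h'->'e', delta=(5-8)*5^4 mod 1009 = 143, hash=633+143 mod 1009 = 776
Option C: s[0]='h'->'d', delta=(4-8)*5^4 mod 1009 = 527, hash=633+527 mod 1009 = 151
Option D: s[3]='j'->'h', delta=(8-10)*5^1 mod 1009 = 999, hash=633+999 mod 1009 = 623 <-- target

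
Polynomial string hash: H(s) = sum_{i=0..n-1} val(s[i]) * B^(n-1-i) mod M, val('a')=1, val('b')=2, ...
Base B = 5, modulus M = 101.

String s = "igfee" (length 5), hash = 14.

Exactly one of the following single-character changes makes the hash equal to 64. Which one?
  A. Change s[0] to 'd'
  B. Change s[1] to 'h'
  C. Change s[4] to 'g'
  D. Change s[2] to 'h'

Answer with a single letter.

Option A: s[0]='i'->'d', delta=(4-9)*5^4 mod 101 = 6, hash=14+6 mod 101 = 20
Option B: s[1]='g'->'h', delta=(8-7)*5^3 mod 101 = 24, hash=14+24 mod 101 = 38
Option C: s[4]='e'->'g', delta=(7-5)*5^0 mod 101 = 2, hash=14+2 mod 101 = 16
Option D: s[2]='f'->'h', delta=(8-6)*5^2 mod 101 = 50, hash=14+50 mod 101 = 64 <-- target

Answer: D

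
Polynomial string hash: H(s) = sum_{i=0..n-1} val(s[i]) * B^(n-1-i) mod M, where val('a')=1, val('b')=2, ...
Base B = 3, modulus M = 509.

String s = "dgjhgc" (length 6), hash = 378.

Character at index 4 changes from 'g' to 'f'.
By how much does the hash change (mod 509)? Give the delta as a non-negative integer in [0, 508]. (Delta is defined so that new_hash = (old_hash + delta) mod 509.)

Delta formula: (val(new) - val(old)) * B^(n-1-k) mod M
  val('f') - val('g') = 6 - 7 = -1
  B^(n-1-k) = 3^1 mod 509 = 3
  Delta = -1 * 3 mod 509 = 506

Answer: 506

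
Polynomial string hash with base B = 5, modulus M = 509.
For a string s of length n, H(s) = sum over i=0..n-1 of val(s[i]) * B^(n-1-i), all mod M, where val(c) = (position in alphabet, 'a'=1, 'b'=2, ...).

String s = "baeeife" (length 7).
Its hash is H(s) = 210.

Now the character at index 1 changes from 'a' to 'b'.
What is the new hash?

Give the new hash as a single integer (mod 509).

Answer: 281

Derivation:
val('a') = 1, val('b') = 2
Position k = 1, exponent = n-1-k = 5
B^5 mod M = 5^5 mod 509 = 71
Delta = (2 - 1) * 71 mod 509 = 71
New hash = (210 + 71) mod 509 = 281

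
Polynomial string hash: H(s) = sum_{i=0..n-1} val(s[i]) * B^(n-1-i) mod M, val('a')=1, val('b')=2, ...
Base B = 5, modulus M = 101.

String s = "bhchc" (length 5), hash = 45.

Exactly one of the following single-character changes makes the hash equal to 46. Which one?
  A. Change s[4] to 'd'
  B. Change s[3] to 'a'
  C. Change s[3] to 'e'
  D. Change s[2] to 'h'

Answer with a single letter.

Answer: A

Derivation:
Option A: s[4]='c'->'d', delta=(4-3)*5^0 mod 101 = 1, hash=45+1 mod 101 = 46 <-- target
Option B: s[3]='h'->'a', delta=(1-8)*5^1 mod 101 = 66, hash=45+66 mod 101 = 10
Option C: s[3]='h'->'e', delta=(5-8)*5^1 mod 101 = 86, hash=45+86 mod 101 = 30
Option D: s[2]='c'->'h', delta=(8-3)*5^2 mod 101 = 24, hash=45+24 mod 101 = 69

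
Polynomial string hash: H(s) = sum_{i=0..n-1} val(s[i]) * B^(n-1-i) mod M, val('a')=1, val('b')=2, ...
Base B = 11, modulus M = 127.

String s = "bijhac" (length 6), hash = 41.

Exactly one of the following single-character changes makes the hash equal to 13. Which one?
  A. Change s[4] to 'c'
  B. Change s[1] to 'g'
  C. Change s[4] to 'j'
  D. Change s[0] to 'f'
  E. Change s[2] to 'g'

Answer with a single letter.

Answer: C

Derivation:
Option A: s[4]='a'->'c', delta=(3-1)*11^1 mod 127 = 22, hash=41+22 mod 127 = 63
Option B: s[1]='i'->'g', delta=(7-9)*11^4 mod 127 = 55, hash=41+55 mod 127 = 96
Option C: s[4]='a'->'j', delta=(10-1)*11^1 mod 127 = 99, hash=41+99 mod 127 = 13 <-- target
Option D: s[0]='b'->'f', delta=(6-2)*11^5 mod 127 = 60, hash=41+60 mod 127 = 101
Option E: s[2]='j'->'g', delta=(7-10)*11^3 mod 127 = 71, hash=41+71 mod 127 = 112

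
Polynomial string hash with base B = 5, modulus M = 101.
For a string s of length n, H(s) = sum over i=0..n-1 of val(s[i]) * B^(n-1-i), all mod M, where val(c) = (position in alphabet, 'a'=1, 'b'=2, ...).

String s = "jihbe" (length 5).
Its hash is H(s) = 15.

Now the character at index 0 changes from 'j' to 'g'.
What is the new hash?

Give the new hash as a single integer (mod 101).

val('j') = 10, val('g') = 7
Position k = 0, exponent = n-1-k = 4
B^4 mod M = 5^4 mod 101 = 19
Delta = (7 - 10) * 19 mod 101 = 44
New hash = (15 + 44) mod 101 = 59

Answer: 59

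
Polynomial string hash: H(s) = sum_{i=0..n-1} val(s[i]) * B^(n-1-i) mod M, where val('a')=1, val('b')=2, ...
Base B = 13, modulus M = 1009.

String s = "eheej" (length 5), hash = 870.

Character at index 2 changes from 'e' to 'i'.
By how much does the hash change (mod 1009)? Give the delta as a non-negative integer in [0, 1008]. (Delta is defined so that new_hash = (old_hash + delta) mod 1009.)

Delta formula: (val(new) - val(old)) * B^(n-1-k) mod M
  val('i') - val('e') = 9 - 5 = 4
  B^(n-1-k) = 13^2 mod 1009 = 169
  Delta = 4 * 169 mod 1009 = 676

Answer: 676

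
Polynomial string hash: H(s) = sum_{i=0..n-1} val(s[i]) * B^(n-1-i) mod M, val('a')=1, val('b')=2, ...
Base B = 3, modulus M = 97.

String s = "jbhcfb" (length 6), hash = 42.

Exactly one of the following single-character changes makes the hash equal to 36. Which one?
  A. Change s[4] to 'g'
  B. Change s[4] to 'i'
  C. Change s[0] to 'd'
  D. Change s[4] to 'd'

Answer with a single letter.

Answer: D

Derivation:
Option A: s[4]='f'->'g', delta=(7-6)*3^1 mod 97 = 3, hash=42+3 mod 97 = 45
Option B: s[4]='f'->'i', delta=(9-6)*3^1 mod 97 = 9, hash=42+9 mod 97 = 51
Option C: s[0]='j'->'d', delta=(4-10)*3^5 mod 97 = 94, hash=42+94 mod 97 = 39
Option D: s[4]='f'->'d', delta=(4-6)*3^1 mod 97 = 91, hash=42+91 mod 97 = 36 <-- target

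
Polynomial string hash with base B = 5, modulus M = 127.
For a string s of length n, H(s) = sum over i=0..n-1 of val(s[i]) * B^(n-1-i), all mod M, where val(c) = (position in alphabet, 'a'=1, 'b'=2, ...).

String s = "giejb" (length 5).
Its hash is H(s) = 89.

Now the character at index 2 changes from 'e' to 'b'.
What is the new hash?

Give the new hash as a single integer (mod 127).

val('e') = 5, val('b') = 2
Position k = 2, exponent = n-1-k = 2
B^2 mod M = 5^2 mod 127 = 25
Delta = (2 - 5) * 25 mod 127 = 52
New hash = (89 + 52) mod 127 = 14

Answer: 14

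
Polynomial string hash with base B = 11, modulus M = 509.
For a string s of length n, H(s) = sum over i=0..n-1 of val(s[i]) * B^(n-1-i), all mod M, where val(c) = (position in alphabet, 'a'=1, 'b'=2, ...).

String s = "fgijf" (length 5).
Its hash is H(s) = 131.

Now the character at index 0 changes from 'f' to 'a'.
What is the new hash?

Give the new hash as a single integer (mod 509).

Answer: 222

Derivation:
val('f') = 6, val('a') = 1
Position k = 0, exponent = n-1-k = 4
B^4 mod M = 11^4 mod 509 = 389
Delta = (1 - 6) * 389 mod 509 = 91
New hash = (131 + 91) mod 509 = 222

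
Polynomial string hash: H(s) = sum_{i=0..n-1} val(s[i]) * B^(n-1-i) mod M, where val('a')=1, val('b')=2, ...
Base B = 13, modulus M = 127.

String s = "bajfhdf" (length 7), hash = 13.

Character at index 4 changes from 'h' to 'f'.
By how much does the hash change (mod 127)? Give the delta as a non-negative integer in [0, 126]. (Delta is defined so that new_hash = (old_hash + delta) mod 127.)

Answer: 43

Derivation:
Delta formula: (val(new) - val(old)) * B^(n-1-k) mod M
  val('f') - val('h') = 6 - 8 = -2
  B^(n-1-k) = 13^2 mod 127 = 42
  Delta = -2 * 42 mod 127 = 43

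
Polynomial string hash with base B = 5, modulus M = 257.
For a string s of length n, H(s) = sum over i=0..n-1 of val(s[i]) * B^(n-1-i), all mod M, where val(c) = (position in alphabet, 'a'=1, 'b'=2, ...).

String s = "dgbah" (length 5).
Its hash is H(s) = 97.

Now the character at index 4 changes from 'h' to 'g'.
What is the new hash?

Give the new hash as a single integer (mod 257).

val('h') = 8, val('g') = 7
Position k = 4, exponent = n-1-k = 0
B^0 mod M = 5^0 mod 257 = 1
Delta = (7 - 8) * 1 mod 257 = 256
New hash = (97 + 256) mod 257 = 96

Answer: 96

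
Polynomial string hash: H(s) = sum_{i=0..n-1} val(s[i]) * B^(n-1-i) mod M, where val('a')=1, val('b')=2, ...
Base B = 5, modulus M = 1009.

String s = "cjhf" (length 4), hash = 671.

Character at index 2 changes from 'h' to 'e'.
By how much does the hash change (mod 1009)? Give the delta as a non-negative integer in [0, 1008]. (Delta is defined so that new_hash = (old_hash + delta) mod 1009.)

Answer: 994

Derivation:
Delta formula: (val(new) - val(old)) * B^(n-1-k) mod M
  val('e') - val('h') = 5 - 8 = -3
  B^(n-1-k) = 5^1 mod 1009 = 5
  Delta = -3 * 5 mod 1009 = 994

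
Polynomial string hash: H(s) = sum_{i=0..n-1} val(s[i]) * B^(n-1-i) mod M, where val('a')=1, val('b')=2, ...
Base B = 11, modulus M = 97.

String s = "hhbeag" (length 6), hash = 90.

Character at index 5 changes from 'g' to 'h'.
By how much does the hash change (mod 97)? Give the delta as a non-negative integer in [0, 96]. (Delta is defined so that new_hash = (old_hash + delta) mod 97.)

Answer: 1

Derivation:
Delta formula: (val(new) - val(old)) * B^(n-1-k) mod M
  val('h') - val('g') = 8 - 7 = 1
  B^(n-1-k) = 11^0 mod 97 = 1
  Delta = 1 * 1 mod 97 = 1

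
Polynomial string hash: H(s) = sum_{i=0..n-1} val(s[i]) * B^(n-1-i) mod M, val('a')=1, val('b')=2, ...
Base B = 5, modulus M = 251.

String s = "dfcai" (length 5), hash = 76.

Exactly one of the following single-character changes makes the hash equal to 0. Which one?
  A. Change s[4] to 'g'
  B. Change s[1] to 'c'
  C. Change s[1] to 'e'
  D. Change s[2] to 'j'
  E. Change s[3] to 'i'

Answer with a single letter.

Answer: D

Derivation:
Option A: s[4]='i'->'g', delta=(7-9)*5^0 mod 251 = 249, hash=76+249 mod 251 = 74
Option B: s[1]='f'->'c', delta=(3-6)*5^3 mod 251 = 127, hash=76+127 mod 251 = 203
Option C: s[1]='f'->'e', delta=(5-6)*5^3 mod 251 = 126, hash=76+126 mod 251 = 202
Option D: s[2]='c'->'j', delta=(10-3)*5^2 mod 251 = 175, hash=76+175 mod 251 = 0 <-- target
Option E: s[3]='a'->'i', delta=(9-1)*5^1 mod 251 = 40, hash=76+40 mod 251 = 116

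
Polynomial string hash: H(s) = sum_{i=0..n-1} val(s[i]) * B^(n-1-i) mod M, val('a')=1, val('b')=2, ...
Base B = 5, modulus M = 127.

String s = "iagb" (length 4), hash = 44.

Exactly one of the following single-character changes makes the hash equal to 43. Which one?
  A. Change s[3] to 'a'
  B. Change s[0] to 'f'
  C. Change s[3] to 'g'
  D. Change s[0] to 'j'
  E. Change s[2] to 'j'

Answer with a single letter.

Option A: s[3]='b'->'a', delta=(1-2)*5^0 mod 127 = 126, hash=44+126 mod 127 = 43 <-- target
Option B: s[0]='i'->'f', delta=(6-9)*5^3 mod 127 = 6, hash=44+6 mod 127 = 50
Option C: s[3]='b'->'g', delta=(7-2)*5^0 mod 127 = 5, hash=44+5 mod 127 = 49
Option D: s[0]='i'->'j', delta=(10-9)*5^3 mod 127 = 125, hash=44+125 mod 127 = 42
Option E: s[2]='g'->'j', delta=(10-7)*5^1 mod 127 = 15, hash=44+15 mod 127 = 59

Answer: A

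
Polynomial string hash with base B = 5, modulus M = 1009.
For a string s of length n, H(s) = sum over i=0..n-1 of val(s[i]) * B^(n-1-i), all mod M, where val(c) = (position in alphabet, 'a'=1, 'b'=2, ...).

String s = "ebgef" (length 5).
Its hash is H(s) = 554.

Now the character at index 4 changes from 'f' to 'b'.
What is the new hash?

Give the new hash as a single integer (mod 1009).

Answer: 550

Derivation:
val('f') = 6, val('b') = 2
Position k = 4, exponent = n-1-k = 0
B^0 mod M = 5^0 mod 1009 = 1
Delta = (2 - 6) * 1 mod 1009 = 1005
New hash = (554 + 1005) mod 1009 = 550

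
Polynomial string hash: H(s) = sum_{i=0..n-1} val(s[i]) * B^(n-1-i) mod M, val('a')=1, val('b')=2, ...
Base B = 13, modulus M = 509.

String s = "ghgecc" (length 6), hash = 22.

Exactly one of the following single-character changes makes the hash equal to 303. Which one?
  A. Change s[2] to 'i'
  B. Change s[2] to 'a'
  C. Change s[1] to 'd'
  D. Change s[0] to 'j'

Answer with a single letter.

Answer: C

Derivation:
Option A: s[2]='g'->'i', delta=(9-7)*13^3 mod 509 = 322, hash=22+322 mod 509 = 344
Option B: s[2]='g'->'a', delta=(1-7)*13^3 mod 509 = 52, hash=22+52 mod 509 = 74
Option C: s[1]='h'->'d', delta=(4-8)*13^4 mod 509 = 281, hash=22+281 mod 509 = 303 <-- target
Option D: s[0]='g'->'j', delta=(10-7)*13^5 mod 509 = 187, hash=22+187 mod 509 = 209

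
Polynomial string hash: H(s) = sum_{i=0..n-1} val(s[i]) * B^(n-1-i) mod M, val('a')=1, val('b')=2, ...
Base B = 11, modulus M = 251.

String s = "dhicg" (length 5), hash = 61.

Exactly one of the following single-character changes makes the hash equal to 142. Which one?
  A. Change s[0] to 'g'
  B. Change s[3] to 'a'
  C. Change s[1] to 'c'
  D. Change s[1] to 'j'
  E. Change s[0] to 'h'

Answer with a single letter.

Answer: E

Derivation:
Option A: s[0]='d'->'g', delta=(7-4)*11^4 mod 251 = 249, hash=61+249 mod 251 = 59
Option B: s[3]='c'->'a', delta=(1-3)*11^1 mod 251 = 229, hash=61+229 mod 251 = 39
Option C: s[1]='h'->'c', delta=(3-8)*11^3 mod 251 = 122, hash=61+122 mod 251 = 183
Option D: s[1]='h'->'j', delta=(10-8)*11^3 mod 251 = 152, hash=61+152 mod 251 = 213
Option E: s[0]='d'->'h', delta=(8-4)*11^4 mod 251 = 81, hash=61+81 mod 251 = 142 <-- target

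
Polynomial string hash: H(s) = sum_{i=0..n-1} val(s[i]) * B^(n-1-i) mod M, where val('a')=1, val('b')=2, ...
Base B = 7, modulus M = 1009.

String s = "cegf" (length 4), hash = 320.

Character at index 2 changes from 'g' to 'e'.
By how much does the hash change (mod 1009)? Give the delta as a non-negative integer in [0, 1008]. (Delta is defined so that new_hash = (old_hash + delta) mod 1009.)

Delta formula: (val(new) - val(old)) * B^(n-1-k) mod M
  val('e') - val('g') = 5 - 7 = -2
  B^(n-1-k) = 7^1 mod 1009 = 7
  Delta = -2 * 7 mod 1009 = 995

Answer: 995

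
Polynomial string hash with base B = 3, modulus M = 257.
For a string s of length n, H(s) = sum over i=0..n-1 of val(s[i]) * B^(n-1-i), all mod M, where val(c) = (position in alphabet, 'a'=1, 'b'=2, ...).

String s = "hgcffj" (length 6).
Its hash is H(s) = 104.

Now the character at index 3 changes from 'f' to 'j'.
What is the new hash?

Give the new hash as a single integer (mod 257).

Answer: 140

Derivation:
val('f') = 6, val('j') = 10
Position k = 3, exponent = n-1-k = 2
B^2 mod M = 3^2 mod 257 = 9
Delta = (10 - 6) * 9 mod 257 = 36
New hash = (104 + 36) mod 257 = 140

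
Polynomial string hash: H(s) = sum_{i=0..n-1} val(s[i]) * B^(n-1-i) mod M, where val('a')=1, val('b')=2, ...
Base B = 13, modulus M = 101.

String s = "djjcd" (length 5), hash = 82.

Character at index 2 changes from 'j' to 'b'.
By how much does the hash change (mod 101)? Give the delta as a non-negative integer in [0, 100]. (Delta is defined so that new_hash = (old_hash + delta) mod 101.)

Delta formula: (val(new) - val(old)) * B^(n-1-k) mod M
  val('b') - val('j') = 2 - 10 = -8
  B^(n-1-k) = 13^2 mod 101 = 68
  Delta = -8 * 68 mod 101 = 62

Answer: 62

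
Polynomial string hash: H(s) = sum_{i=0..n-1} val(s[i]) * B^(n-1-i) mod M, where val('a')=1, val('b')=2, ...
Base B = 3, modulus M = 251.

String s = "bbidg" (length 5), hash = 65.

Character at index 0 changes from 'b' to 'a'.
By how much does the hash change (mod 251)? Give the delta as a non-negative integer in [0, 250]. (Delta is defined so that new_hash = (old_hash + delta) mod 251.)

Answer: 170

Derivation:
Delta formula: (val(new) - val(old)) * B^(n-1-k) mod M
  val('a') - val('b') = 1 - 2 = -1
  B^(n-1-k) = 3^4 mod 251 = 81
  Delta = -1 * 81 mod 251 = 170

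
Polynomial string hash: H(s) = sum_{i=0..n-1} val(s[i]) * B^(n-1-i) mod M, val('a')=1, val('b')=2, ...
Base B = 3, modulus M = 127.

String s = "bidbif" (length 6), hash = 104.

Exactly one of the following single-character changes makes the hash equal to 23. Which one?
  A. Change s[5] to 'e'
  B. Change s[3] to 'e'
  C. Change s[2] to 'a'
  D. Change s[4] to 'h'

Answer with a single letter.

Answer: C

Derivation:
Option A: s[5]='f'->'e', delta=(5-6)*3^0 mod 127 = 126, hash=104+126 mod 127 = 103
Option B: s[3]='b'->'e', delta=(5-2)*3^2 mod 127 = 27, hash=104+27 mod 127 = 4
Option C: s[2]='d'->'a', delta=(1-4)*3^3 mod 127 = 46, hash=104+46 mod 127 = 23 <-- target
Option D: s[4]='i'->'h', delta=(8-9)*3^1 mod 127 = 124, hash=104+124 mod 127 = 101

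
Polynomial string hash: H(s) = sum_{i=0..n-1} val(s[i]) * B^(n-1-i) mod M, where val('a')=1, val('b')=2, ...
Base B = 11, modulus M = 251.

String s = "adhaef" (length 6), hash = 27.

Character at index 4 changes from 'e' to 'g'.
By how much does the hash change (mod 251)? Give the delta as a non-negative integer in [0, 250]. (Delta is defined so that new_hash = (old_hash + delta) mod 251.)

Answer: 22

Derivation:
Delta formula: (val(new) - val(old)) * B^(n-1-k) mod M
  val('g') - val('e') = 7 - 5 = 2
  B^(n-1-k) = 11^1 mod 251 = 11
  Delta = 2 * 11 mod 251 = 22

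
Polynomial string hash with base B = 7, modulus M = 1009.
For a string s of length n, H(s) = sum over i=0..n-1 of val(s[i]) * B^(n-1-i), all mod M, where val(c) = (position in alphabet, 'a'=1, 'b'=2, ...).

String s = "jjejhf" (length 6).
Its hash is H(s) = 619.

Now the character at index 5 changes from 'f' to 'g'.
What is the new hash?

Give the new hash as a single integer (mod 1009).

val('f') = 6, val('g') = 7
Position k = 5, exponent = n-1-k = 0
B^0 mod M = 7^0 mod 1009 = 1
Delta = (7 - 6) * 1 mod 1009 = 1
New hash = (619 + 1) mod 1009 = 620

Answer: 620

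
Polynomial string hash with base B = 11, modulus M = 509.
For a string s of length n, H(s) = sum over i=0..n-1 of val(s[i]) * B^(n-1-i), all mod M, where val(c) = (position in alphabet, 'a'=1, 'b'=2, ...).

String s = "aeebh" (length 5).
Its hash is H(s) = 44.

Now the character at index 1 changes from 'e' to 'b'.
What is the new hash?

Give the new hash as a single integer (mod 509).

val('e') = 5, val('b') = 2
Position k = 1, exponent = n-1-k = 3
B^3 mod M = 11^3 mod 509 = 313
Delta = (2 - 5) * 313 mod 509 = 79
New hash = (44 + 79) mod 509 = 123

Answer: 123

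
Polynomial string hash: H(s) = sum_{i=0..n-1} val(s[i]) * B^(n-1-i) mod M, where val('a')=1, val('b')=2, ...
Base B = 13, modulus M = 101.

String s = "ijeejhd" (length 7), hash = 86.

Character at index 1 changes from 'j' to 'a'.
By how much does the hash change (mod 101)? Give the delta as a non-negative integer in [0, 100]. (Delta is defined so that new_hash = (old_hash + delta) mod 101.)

Delta formula: (val(new) - val(old)) * B^(n-1-k) mod M
  val('a') - val('j') = 1 - 10 = -9
  B^(n-1-k) = 13^5 mod 101 = 17
  Delta = -9 * 17 mod 101 = 49

Answer: 49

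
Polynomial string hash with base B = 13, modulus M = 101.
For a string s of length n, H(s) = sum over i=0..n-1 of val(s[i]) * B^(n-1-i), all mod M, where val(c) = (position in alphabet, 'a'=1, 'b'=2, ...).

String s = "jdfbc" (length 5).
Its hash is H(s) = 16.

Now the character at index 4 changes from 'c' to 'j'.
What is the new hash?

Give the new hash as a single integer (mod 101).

Answer: 23

Derivation:
val('c') = 3, val('j') = 10
Position k = 4, exponent = n-1-k = 0
B^0 mod M = 13^0 mod 101 = 1
Delta = (10 - 3) * 1 mod 101 = 7
New hash = (16 + 7) mod 101 = 23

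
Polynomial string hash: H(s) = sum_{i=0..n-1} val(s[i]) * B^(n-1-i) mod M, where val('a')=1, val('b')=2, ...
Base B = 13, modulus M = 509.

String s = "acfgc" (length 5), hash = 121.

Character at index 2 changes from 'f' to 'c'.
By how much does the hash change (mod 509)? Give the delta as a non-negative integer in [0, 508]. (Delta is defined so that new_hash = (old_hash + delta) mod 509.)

Answer: 2

Derivation:
Delta formula: (val(new) - val(old)) * B^(n-1-k) mod M
  val('c') - val('f') = 3 - 6 = -3
  B^(n-1-k) = 13^2 mod 509 = 169
  Delta = -3 * 169 mod 509 = 2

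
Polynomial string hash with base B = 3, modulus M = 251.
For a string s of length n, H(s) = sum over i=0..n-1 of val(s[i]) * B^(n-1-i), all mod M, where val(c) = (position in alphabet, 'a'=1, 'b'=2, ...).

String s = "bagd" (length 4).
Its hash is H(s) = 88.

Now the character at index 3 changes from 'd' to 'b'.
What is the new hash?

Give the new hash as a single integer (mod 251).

Answer: 86

Derivation:
val('d') = 4, val('b') = 2
Position k = 3, exponent = n-1-k = 0
B^0 mod M = 3^0 mod 251 = 1
Delta = (2 - 4) * 1 mod 251 = 249
New hash = (88 + 249) mod 251 = 86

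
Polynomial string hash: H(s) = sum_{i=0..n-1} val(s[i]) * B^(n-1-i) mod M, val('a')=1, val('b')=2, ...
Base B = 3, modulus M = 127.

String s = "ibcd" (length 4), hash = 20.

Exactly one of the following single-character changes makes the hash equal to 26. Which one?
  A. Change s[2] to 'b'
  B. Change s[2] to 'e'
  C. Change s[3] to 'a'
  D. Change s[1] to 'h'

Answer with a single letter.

Answer: B

Derivation:
Option A: s[2]='c'->'b', delta=(2-3)*3^1 mod 127 = 124, hash=20+124 mod 127 = 17
Option B: s[2]='c'->'e', delta=(5-3)*3^1 mod 127 = 6, hash=20+6 mod 127 = 26 <-- target
Option C: s[3]='d'->'a', delta=(1-4)*3^0 mod 127 = 124, hash=20+124 mod 127 = 17
Option D: s[1]='b'->'h', delta=(8-2)*3^2 mod 127 = 54, hash=20+54 mod 127 = 74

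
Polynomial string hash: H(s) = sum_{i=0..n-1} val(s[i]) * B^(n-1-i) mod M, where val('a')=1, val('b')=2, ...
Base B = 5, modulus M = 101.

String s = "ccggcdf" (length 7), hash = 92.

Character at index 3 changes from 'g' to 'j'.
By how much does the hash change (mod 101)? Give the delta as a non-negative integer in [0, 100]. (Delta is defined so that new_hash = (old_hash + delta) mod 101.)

Answer: 72

Derivation:
Delta formula: (val(new) - val(old)) * B^(n-1-k) mod M
  val('j') - val('g') = 10 - 7 = 3
  B^(n-1-k) = 5^3 mod 101 = 24
  Delta = 3 * 24 mod 101 = 72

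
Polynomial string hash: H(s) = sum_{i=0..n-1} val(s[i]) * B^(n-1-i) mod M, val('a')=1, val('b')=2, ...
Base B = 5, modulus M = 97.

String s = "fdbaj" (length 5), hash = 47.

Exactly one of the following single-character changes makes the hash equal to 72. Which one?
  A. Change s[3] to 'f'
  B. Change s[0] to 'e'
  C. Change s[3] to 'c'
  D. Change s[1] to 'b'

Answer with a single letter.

Answer: A

Derivation:
Option A: s[3]='a'->'f', delta=(6-1)*5^1 mod 97 = 25, hash=47+25 mod 97 = 72 <-- target
Option B: s[0]='f'->'e', delta=(5-6)*5^4 mod 97 = 54, hash=47+54 mod 97 = 4
Option C: s[3]='a'->'c', delta=(3-1)*5^1 mod 97 = 10, hash=47+10 mod 97 = 57
Option D: s[1]='d'->'b', delta=(2-4)*5^3 mod 97 = 41, hash=47+41 mod 97 = 88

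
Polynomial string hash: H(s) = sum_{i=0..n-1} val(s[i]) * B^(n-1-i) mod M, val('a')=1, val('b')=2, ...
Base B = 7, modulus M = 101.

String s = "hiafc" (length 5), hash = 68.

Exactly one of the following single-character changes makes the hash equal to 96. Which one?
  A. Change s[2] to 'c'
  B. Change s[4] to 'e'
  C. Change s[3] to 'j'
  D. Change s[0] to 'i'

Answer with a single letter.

Answer: C

Derivation:
Option A: s[2]='a'->'c', delta=(3-1)*7^2 mod 101 = 98, hash=68+98 mod 101 = 65
Option B: s[4]='c'->'e', delta=(5-3)*7^0 mod 101 = 2, hash=68+2 mod 101 = 70
Option C: s[3]='f'->'j', delta=(10-6)*7^1 mod 101 = 28, hash=68+28 mod 101 = 96 <-- target
Option D: s[0]='h'->'i', delta=(9-8)*7^4 mod 101 = 78, hash=68+78 mod 101 = 45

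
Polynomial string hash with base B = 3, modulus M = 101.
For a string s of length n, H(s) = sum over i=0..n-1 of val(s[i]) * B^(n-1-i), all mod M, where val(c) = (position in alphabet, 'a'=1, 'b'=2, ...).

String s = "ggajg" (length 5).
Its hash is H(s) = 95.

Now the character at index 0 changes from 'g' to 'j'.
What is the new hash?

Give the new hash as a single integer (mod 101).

Answer: 35

Derivation:
val('g') = 7, val('j') = 10
Position k = 0, exponent = n-1-k = 4
B^4 mod M = 3^4 mod 101 = 81
Delta = (10 - 7) * 81 mod 101 = 41
New hash = (95 + 41) mod 101 = 35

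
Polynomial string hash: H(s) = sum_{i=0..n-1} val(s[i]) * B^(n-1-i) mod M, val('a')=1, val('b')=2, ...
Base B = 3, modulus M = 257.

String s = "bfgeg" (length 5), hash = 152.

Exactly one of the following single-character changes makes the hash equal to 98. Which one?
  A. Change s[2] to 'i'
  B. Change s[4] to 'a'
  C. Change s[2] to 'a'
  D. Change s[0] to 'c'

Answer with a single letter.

Answer: C

Derivation:
Option A: s[2]='g'->'i', delta=(9-7)*3^2 mod 257 = 18, hash=152+18 mod 257 = 170
Option B: s[4]='g'->'a', delta=(1-7)*3^0 mod 257 = 251, hash=152+251 mod 257 = 146
Option C: s[2]='g'->'a', delta=(1-7)*3^2 mod 257 = 203, hash=152+203 mod 257 = 98 <-- target
Option D: s[0]='b'->'c', delta=(3-2)*3^4 mod 257 = 81, hash=152+81 mod 257 = 233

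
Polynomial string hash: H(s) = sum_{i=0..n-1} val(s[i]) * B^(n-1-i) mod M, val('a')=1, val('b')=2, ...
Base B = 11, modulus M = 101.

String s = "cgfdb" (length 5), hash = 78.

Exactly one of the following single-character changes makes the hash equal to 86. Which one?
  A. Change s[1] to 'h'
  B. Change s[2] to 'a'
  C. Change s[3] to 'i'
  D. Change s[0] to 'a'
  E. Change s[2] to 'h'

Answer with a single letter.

Option A: s[1]='g'->'h', delta=(8-7)*11^3 mod 101 = 18, hash=78+18 mod 101 = 96
Option B: s[2]='f'->'a', delta=(1-6)*11^2 mod 101 = 1, hash=78+1 mod 101 = 79
Option C: s[3]='d'->'i', delta=(9-4)*11^1 mod 101 = 55, hash=78+55 mod 101 = 32
Option D: s[0]='c'->'a', delta=(1-3)*11^4 mod 101 = 8, hash=78+8 mod 101 = 86 <-- target
Option E: s[2]='f'->'h', delta=(8-6)*11^2 mod 101 = 40, hash=78+40 mod 101 = 17

Answer: D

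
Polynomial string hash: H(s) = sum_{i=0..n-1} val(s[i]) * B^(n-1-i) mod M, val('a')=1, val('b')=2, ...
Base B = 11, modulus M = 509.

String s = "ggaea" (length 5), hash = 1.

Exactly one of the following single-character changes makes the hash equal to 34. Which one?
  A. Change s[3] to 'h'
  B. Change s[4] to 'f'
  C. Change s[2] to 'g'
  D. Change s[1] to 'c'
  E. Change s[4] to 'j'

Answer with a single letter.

Option A: s[3]='e'->'h', delta=(8-5)*11^1 mod 509 = 33, hash=1+33 mod 509 = 34 <-- target
Option B: s[4]='a'->'f', delta=(6-1)*11^0 mod 509 = 5, hash=1+5 mod 509 = 6
Option C: s[2]='a'->'g', delta=(7-1)*11^2 mod 509 = 217, hash=1+217 mod 509 = 218
Option D: s[1]='g'->'c', delta=(3-7)*11^3 mod 509 = 275, hash=1+275 mod 509 = 276
Option E: s[4]='a'->'j', delta=(10-1)*11^0 mod 509 = 9, hash=1+9 mod 509 = 10

Answer: A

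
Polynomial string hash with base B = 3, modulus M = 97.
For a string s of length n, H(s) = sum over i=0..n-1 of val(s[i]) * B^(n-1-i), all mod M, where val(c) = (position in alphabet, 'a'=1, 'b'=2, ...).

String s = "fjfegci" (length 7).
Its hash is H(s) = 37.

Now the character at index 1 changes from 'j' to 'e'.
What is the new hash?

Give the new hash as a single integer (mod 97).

val('j') = 10, val('e') = 5
Position k = 1, exponent = n-1-k = 5
B^5 mod M = 3^5 mod 97 = 49
Delta = (5 - 10) * 49 mod 97 = 46
New hash = (37 + 46) mod 97 = 83

Answer: 83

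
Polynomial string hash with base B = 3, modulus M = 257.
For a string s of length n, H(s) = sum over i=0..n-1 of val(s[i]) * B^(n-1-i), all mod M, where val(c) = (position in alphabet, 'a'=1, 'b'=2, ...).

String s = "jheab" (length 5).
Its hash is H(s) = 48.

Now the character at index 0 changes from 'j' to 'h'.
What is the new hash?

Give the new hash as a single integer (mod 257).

val('j') = 10, val('h') = 8
Position k = 0, exponent = n-1-k = 4
B^4 mod M = 3^4 mod 257 = 81
Delta = (8 - 10) * 81 mod 257 = 95
New hash = (48 + 95) mod 257 = 143

Answer: 143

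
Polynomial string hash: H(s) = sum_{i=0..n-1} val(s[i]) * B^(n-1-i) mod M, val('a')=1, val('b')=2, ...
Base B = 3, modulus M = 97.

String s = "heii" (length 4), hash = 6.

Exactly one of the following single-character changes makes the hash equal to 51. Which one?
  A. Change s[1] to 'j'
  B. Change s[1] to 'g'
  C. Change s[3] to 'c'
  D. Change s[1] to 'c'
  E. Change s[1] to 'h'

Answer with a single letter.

Answer: A

Derivation:
Option A: s[1]='e'->'j', delta=(10-5)*3^2 mod 97 = 45, hash=6+45 mod 97 = 51 <-- target
Option B: s[1]='e'->'g', delta=(7-5)*3^2 mod 97 = 18, hash=6+18 mod 97 = 24
Option C: s[3]='i'->'c', delta=(3-9)*3^0 mod 97 = 91, hash=6+91 mod 97 = 0
Option D: s[1]='e'->'c', delta=(3-5)*3^2 mod 97 = 79, hash=6+79 mod 97 = 85
Option E: s[1]='e'->'h', delta=(8-5)*3^2 mod 97 = 27, hash=6+27 mod 97 = 33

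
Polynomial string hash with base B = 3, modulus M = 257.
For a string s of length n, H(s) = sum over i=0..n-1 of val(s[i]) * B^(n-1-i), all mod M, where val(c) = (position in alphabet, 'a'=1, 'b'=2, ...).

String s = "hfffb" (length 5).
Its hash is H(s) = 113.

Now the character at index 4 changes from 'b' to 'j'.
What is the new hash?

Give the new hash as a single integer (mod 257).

Answer: 121

Derivation:
val('b') = 2, val('j') = 10
Position k = 4, exponent = n-1-k = 0
B^0 mod M = 3^0 mod 257 = 1
Delta = (10 - 2) * 1 mod 257 = 8
New hash = (113 + 8) mod 257 = 121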